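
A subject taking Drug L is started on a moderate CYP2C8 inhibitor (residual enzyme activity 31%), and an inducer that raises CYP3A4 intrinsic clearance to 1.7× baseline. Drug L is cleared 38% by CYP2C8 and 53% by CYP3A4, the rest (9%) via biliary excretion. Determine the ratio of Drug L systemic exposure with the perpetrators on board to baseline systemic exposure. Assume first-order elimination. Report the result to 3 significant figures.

0.902

The CYP2C8 pathway (38% of clearance) is reduced to 0.31× activity: 0.38 × 0.31 = 0.1178.
The CYP3A4 pathway (53% of clearance) is boosted to 1.7× activity: 0.53 × 1.7 = 0.901.
The remaining 9% of clearance is unaffected.
Relative clearance = 0.1178 + 0.901 + 0.09 = 1.1088.
Net systemic exposure ratio = 1 / 1.1088 = 0.902.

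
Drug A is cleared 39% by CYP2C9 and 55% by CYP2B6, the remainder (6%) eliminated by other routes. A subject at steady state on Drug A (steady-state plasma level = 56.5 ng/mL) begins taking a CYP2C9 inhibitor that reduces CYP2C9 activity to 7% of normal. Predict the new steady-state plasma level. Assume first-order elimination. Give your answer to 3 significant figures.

The CYP2C9 pathway (39% of clearance) drops to 0.07× activity: 0.39 × 0.07 = 0.0273.
CYP2B6 (55%) and the residual 6% are unaffected.
Relative clearance = 0.0273 + 0.55 + 0.06 = 0.6373.
New steady-state plasma level = baseline ÷ relative clearance = 56.5 / 0.6373 = 88.7 ng/mL.

88.7 ng/mL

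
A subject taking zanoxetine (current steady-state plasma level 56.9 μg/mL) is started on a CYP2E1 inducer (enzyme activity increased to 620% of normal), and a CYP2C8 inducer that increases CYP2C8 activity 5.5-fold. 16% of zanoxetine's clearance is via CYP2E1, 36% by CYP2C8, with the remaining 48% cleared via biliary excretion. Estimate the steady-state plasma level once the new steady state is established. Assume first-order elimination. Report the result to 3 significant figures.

16.5 μg/mL

The CYP2E1 pathway (16% of clearance) rises to 6.2× activity: 0.16 × 6.2 = 0.992.
The CYP2C8 pathway (36% of clearance) rises to 5.5× activity: 0.36 × 5.5 = 1.98.
Non-CYP routes (48%) are unchanged.
Relative clearance = 0.992 + 1.98 + 0.48 = 3.452.
Steady-state plasma level ∝ 1/CL: new value = 56.9 / 3.452 = 16.5 μg/mL.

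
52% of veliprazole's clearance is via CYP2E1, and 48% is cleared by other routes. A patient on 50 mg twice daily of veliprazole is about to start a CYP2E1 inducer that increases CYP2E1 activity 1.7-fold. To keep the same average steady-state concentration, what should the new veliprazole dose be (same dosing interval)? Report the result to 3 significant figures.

CYP2E1: 0.52 × 1.7 = 0.884
Other: 0.48 (unchanged)
New clearance relative to baseline: 0.884 + 0.48 = 1.364.
To maintain the same steady-state level, dose must scale with clearance: new dose = 50 × 1.364 = 68.2 mg.

68.2 mg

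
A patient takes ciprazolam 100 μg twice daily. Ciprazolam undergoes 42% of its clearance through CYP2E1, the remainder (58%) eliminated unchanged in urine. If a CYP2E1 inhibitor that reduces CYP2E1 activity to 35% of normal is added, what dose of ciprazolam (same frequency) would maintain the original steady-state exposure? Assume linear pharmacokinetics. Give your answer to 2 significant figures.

73 μg

The CYP2E1 pathway (42% of clearance) drops to 0.35× activity: 0.42 × 0.35 = 0.147.
The remaining 58% of clearance is unaffected.
CL_new/CL_old = 0.147 + 0.58 = 0.727.
Exposure is unchanged when dose changes in proportion to clearance. New dose = 100 μg × 0.727 = 73 μg.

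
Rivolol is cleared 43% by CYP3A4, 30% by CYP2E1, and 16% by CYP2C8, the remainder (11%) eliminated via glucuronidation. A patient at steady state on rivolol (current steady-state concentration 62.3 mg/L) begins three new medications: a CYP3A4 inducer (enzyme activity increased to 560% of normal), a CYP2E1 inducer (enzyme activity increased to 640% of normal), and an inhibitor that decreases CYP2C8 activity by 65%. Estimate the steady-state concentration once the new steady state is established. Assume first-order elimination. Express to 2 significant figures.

14 mg/L

CYP3A4: 0.43 × 5.6 = 2.408
CYP2E1: 0.3 × 6.4 = 1.92
CYP2C8: 0.16 × 0.35 = 0.056
Other: 0.11 (unchanged)
New clearance relative to baseline: 2.408 + 1.92 + 0.056 + 0.11 = 4.494.
New steady-state concentration = 62.3 / 4.494 = 14 mg/L (concentration scales inversely with clearance).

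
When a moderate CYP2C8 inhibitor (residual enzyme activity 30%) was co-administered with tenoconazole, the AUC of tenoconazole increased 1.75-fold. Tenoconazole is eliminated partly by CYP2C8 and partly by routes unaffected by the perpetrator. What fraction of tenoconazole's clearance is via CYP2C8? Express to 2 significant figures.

0.61

Let x = fm,CYP2C8. Because AUC ∝ 1/CL, relative clearance fell to 1/1.75 = 0.5714.
Setting x·0.3 + (1 − x) = 0.5714 and solving: x = (0.5714 − 1)/(0.3 − 1) = 0.61.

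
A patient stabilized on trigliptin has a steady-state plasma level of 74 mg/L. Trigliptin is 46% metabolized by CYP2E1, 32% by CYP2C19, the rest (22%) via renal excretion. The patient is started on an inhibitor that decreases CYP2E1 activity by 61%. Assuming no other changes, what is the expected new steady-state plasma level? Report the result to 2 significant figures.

The CYP2E1 pathway (46% of clearance) is reduced to 0.39× activity: 0.46 × 0.39 = 0.1794.
CYP2C19 (32%) and the residual 22% are unaffected.
New clearance relative to baseline: 0.1794 + 0.32 + 0.22 = 0.7194.
With dosing unchanged, steady-state plasma level scales as 1/CL: 74 / 0.7194 = 1.0 × 10² mg/L.

1.0 × 10² mg/L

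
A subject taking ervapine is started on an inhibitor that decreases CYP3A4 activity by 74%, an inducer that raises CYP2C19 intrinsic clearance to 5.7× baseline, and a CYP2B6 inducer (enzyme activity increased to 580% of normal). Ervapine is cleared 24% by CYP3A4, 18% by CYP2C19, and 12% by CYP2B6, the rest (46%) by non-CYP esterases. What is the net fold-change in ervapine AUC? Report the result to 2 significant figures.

The CYP3A4 pathway (24% of clearance) drops to 0.26× activity: 0.24 × 0.26 = 0.0624.
The CYP2C19 pathway (18% of clearance) is boosted to 5.7× activity: 0.18 × 5.7 = 1.026.
The CYP2B6 pathway (12% of clearance) increases to 5.8× activity: 0.12 × 5.8 = 0.696.
The remaining 46% of clearance is unaffected.
CL_new/CL_old = 0.0624 + 1.026 + 0.696 + 0.46 = 2.2444.
Because AUC varies inversely with clearance, the combined effect is 1 / 2.2444 = 0.45.

0.45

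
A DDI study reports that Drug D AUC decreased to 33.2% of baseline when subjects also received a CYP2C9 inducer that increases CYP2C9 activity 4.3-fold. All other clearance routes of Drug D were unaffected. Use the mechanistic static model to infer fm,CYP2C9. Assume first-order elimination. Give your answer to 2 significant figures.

CL'/CL = 1 / 0.332 = 3.012
4.3·fm + (1 − fm) = 3.012
fm = (3.012 − 1) / (4.3 − 1) = 0.61

0.61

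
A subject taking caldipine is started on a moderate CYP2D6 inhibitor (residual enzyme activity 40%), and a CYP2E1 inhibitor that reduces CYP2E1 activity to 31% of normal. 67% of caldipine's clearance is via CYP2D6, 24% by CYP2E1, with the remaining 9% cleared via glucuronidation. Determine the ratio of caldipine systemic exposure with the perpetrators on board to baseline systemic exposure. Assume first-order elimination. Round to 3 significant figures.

The CYP2D6 pathway (67% of clearance) drops to 0.4× activity: 0.67 × 0.4 = 0.268.
The CYP2E1 pathway (24% of clearance) is reduced to 0.31× activity: 0.24 × 0.31 = 0.0744.
The remaining 9% of clearance is unaffected.
New clearance relative to baseline: 0.268 + 0.0744 + 0.09 = 0.4324.
Because systemic exposure varies inversely with clearance, the combined effect is 1 / 0.4324 = 2.31.

2.31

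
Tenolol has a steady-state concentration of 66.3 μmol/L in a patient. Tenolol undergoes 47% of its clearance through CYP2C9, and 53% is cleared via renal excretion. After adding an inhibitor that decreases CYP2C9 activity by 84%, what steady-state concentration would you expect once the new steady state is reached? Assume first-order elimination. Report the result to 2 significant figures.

The CYP2C9 pathway (47% of clearance) drops to 0.16× activity: 0.47 × 0.16 = 0.0752.
The remaining 53% of clearance is unaffected.
Relative clearance = 0.0752 + 0.53 = 0.6052.
New steady-state concentration = baseline ÷ relative clearance = 66.3 / 0.6052 = 1.1 × 10² μmol/L.

1.1 × 10² μmol/L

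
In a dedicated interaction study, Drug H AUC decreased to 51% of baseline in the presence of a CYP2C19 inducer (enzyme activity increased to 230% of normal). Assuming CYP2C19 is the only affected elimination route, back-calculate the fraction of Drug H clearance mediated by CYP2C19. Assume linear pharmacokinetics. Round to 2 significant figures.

Write x for the fraction cleared via CYP2C19. The observed AUC change means clearance rose to 1/0.510 = 1.961 of baseline.
Only the CYP2C19 route changed, so 1.961 = x·2.3 + (1 − x), giving x = 0.74.

0.74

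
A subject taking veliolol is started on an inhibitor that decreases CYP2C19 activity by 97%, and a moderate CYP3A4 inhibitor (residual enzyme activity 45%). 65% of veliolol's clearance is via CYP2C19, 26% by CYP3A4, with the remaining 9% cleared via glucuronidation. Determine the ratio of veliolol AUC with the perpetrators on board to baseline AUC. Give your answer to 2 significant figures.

4.4

CYP2C19: 0.65 × 0.03 = 0.0195
CYP3A4: 0.26 × 0.45 = 0.117
Other: 0.09 (unchanged)
Relative clearance = 0.0195 + 0.117 + 0.09 = 0.2265.
Net AUC ratio = 1 / 0.2265 = 4.4.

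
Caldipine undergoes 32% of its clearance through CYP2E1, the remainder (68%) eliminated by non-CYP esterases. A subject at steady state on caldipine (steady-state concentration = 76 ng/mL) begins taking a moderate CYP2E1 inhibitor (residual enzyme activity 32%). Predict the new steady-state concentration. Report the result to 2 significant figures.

The CYP2E1 pathway (32% of clearance) falls to 0.32× activity: 0.32 × 0.32 = 0.1024.
Non-CYP routes (68%) are unchanged.
New clearance relative to baseline: 0.1024 + 0.68 = 0.7824.
New steady-state concentration = baseline ÷ relative clearance = 76 / 0.7824 = 97 ng/mL.

97 ng/mL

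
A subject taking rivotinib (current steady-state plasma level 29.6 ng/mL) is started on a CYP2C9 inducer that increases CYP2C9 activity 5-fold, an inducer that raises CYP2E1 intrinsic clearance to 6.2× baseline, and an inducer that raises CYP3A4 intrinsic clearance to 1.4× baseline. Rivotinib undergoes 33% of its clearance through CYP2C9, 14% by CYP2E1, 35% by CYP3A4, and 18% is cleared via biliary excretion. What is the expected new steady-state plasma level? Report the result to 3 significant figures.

9.28 ng/mL

The CYP2C9 pathway (33% of clearance) rises to 5× activity: 0.33 × 5 = 1.65.
The CYP2E1 pathway (14% of clearance) increases to 6.2× activity: 0.14 × 6.2 = 0.868.
The CYP3A4 pathway (35% of clearance) increases to 1.4× activity: 0.35 × 1.4 = 0.49.
Non-CYP routes (18%) are unchanged.
CL_new/CL_old = 1.65 + 0.868 + 0.49 + 0.18 = 3.188.
Steady-state plasma level ∝ 1/CL: new value = 29.6 / 3.188 = 9.28 ng/mL.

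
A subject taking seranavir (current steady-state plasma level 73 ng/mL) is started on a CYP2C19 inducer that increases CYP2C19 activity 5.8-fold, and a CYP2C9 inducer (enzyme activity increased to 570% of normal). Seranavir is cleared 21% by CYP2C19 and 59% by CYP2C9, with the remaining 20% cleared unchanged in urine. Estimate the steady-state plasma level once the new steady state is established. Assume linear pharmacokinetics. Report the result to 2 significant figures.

15 ng/mL

CYP2C19: 0.21 × 5.8 = 1.218
CYP2C9: 0.59 × 5.7 = 3.363
Other: 0.2 (unchanged)
Relative clearance = 1.218 + 3.363 + 0.2 = 4.781.
Dividing the baseline by the relative clearance: 73 / 4.781 = 15 ng/mL.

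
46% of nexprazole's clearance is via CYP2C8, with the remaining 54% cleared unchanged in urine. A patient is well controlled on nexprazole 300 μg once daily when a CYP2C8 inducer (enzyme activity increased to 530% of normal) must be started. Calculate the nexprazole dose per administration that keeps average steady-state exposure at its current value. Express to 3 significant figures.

893 μg

The CYP2C8 pathway (46% of clearance) rises to 5.3× activity: 0.46 × 5.3 = 2.438.
Non-CYP routes (54%) are unchanged.
New clearance relative to baseline: 2.438 + 0.54 = 2.978.
Exposure is unchanged when dose changes in proportion to clearance. New dose = 300 μg × 2.978 = 893 μg.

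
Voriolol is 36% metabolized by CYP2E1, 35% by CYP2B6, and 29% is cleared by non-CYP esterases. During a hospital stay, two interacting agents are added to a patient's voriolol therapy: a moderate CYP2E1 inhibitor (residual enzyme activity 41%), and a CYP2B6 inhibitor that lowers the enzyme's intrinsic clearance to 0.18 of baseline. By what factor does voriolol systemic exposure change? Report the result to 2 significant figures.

The CYP2E1 pathway (36% of clearance) falls to 0.41× activity: 0.36 × 0.41 = 0.1476.
The CYP2B6 pathway (35% of clearance) drops to 0.18× activity: 0.35 × 0.18 = 0.063.
Non-CYP routes (29%) are unchanged.
Relative clearance = 0.1476 + 0.063 + 0.29 = 0.5006.
Systemic exposure ∝ 1/CL: fold-change = 1 / 0.5006 = 2.0.

2.0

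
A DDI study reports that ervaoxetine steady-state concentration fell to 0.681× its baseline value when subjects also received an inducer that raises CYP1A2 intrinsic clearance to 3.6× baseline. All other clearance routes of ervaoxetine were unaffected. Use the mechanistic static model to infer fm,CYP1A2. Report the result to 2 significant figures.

Let fm be the CYP1A2 fraction. New clearance relative to baseline = fm × 3.6 + (1 − fm).
Steady-state concentration ratio = 1 / (new CL fraction), so new CL fraction = 1 / 0.681 = 1.468.
fm × 3.6 + 1 − fm = 1.468  ⇒  fm × (3.6 − 1) = 0.4684  ⇒  fm = 0.18.

0.18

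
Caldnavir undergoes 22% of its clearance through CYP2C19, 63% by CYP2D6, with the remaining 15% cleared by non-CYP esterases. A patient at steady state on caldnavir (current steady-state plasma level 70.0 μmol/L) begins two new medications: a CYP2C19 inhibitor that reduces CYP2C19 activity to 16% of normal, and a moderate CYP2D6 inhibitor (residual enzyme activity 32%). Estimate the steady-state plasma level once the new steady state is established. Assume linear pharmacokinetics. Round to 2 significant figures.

1.8 × 10² μmol/L

The CYP2C19 pathway (22% of clearance) drops to 0.16× activity: 0.22 × 0.16 = 0.0352.
The CYP2D6 pathway (63% of clearance) is reduced to 0.32× activity: 0.63 × 0.32 = 0.2016.
The remaining 15% of clearance is unaffected.
CL_new/CL_old = 0.0352 + 0.2016 + 0.15 = 0.3868.
Steady-state plasma level ∝ 1/CL: new value = 70.0 / 0.3868 = 1.8 × 10² μmol/L.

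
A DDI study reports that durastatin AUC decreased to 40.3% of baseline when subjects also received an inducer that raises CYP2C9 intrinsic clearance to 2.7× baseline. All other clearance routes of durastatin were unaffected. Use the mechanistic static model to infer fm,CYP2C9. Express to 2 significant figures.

Write x for the fraction cleared via CYP2C9. The observed AUC change means clearance rose to 1/0.403 = 2.481 of baseline.
Only the CYP2C9 route changed, so 2.481 = x·2.7 + (1 − x), giving x = 0.87.

0.87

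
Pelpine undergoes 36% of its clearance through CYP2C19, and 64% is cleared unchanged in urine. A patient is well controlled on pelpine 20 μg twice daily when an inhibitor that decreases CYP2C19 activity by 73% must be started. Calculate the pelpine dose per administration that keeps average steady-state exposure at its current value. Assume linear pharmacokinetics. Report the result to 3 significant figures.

14.7 μg

CYP2C19: 0.36 × 0.27 = 0.0972
Other: 0.64 (unchanged)
Relative clearance = 0.0972 + 0.64 = 0.7372.
Exposure is unchanged when dose changes in proportion to clearance. New dose = 20 μg × 0.7372 = 14.7 μg.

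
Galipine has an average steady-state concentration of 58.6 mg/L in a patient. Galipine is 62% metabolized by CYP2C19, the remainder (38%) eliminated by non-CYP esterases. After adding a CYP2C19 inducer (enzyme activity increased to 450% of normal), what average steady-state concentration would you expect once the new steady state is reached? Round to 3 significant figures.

18.5 mg/L

The CYP2C19 pathway (62% of clearance) increases to 4.5× activity: 0.62 × 4.5 = 2.79.
The remaining 38% of clearance is unaffected.
New clearance relative to baseline: 2.79 + 0.38 = 3.17.
New average steady-state concentration = baseline ÷ relative clearance = 58.6 / 3.17 = 18.5 mg/L.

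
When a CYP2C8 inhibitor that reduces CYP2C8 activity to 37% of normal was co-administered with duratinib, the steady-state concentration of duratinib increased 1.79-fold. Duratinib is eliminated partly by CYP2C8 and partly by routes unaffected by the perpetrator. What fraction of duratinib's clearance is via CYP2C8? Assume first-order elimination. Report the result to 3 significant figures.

Let x = fm,CYP2C8. Because steady-state concentration ∝ 1/CL, relative clearance fell to 1/1.79 = 0.5587.
Only the CYP2C8 route changed, so 0.5587 = x·0.37 + (1 − x), giving x = 0.701.

0.701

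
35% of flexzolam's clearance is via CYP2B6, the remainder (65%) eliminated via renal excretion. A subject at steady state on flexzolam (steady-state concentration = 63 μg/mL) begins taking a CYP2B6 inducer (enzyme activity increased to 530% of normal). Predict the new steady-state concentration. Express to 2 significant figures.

The CYP2B6 pathway (35% of clearance) increases to 5.3× activity: 0.35 × 5.3 = 1.855.
Non-CYP routes (65%) are unchanged.
CL_new/CL_old = 1.855 + 0.65 = 2.505.
With dosing unchanged, steady-state concentration scales as 1/CL: 63 / 2.505 = 25 μg/mL.

25 μg/mL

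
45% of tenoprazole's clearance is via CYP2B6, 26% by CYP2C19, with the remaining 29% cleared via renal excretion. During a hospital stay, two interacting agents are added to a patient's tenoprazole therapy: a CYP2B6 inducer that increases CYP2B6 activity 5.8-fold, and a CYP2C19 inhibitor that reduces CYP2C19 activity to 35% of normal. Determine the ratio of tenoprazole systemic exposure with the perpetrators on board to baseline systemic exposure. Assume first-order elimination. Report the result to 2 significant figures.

The CYP2B6 pathway (45% of clearance) is boosted to 5.8× activity: 0.45 × 5.8 = 2.61.
The CYP2C19 pathway (26% of clearance) falls to 0.35× activity: 0.26 × 0.35 = 0.091.
The remaining 29% of clearance is unaffected.
New clearance relative to baseline: 2.61 + 0.091 + 0.29 = 2.991.
Because systemic exposure varies inversely with clearance, the combined effect is 1 / 2.991 = 0.33.

0.33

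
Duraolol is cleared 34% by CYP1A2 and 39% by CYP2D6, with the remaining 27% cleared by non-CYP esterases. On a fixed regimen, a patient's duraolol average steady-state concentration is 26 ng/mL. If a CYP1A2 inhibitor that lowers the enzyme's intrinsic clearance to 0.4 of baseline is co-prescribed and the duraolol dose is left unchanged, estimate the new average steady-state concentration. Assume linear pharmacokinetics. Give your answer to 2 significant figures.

The CYP1A2 pathway (34% of clearance) is reduced to 0.4× activity: 0.34 × 0.4 = 0.136.
CYP2D6 (39%) and the residual 27% are unaffected.
New clearance relative to baseline: 0.136 + 0.39 + 0.27 = 0.796.
Average steady-state concentration ∝ 1/CL, so new value = 26 / 0.796 = 33 ng/mL.

33 ng/mL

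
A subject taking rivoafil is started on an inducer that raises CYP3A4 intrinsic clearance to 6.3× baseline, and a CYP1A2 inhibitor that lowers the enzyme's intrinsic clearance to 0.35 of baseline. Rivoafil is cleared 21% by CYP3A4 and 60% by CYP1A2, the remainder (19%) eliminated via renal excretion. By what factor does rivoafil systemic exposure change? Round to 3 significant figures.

0.580

The CYP3A4 pathway (21% of clearance) rises to 6.3× activity: 0.21 × 6.3 = 1.323.
The CYP1A2 pathway (60% of clearance) falls to 0.35× activity: 0.6 × 0.35 = 0.21.
The remaining 19% of clearance is unaffected.
New clearance relative to baseline: 1.323 + 0.21 + 0.19 = 1.723.
Systemic exposure ∝ 1/CL: fold-change = 1 / 1.723 = 0.580.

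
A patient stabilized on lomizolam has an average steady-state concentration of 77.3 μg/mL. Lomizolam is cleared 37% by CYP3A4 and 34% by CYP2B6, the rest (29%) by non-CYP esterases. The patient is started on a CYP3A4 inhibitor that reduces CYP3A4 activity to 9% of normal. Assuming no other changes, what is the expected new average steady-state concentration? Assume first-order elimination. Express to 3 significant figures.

117 μg/mL

CYP3A4: 0.37 × 0.09 = 0.0333
CYP2B6: 0.34 (unchanged)
Other: 0.29 (unchanged)
CL_new/CL_old = 0.0333 + 0.34 + 0.29 = 0.6633.
New average steady-state concentration = baseline ÷ relative clearance = 77.3 / 0.6633 = 117 μg/mL.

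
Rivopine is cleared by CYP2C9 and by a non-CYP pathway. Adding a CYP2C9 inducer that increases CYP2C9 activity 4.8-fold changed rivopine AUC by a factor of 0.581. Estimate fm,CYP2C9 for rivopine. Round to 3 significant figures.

0.190

Write x for the fraction cleared via CYP2C9. The observed AUC change means clearance rose to 1/0.581 = 1.721 of baseline.
Setting x·4.8 + (1 − x) = 1.721 and solving: x = (1.721 − 1)/(4.8 − 1) = 0.190.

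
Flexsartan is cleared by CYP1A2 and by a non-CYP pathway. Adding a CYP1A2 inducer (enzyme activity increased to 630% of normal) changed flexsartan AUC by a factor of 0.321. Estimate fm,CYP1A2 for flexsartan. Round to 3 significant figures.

0.399

Let fm be the CYP1A2 fraction. New clearance relative to baseline = fm × 6.3 + (1 − fm).
AUC ratio = 1 / (new CL fraction), so new CL fraction = 1 / 0.321 = 3.115.
fm × 6.3 + 1 − fm = 3.115  ⇒  fm × (6.3 − 1) = 2.115  ⇒  fm = 0.399.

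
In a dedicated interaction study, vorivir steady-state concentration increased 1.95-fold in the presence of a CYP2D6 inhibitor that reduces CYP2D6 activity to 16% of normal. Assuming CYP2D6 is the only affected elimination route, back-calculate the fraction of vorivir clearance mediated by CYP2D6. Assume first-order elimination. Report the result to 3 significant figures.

Let fm be the CYP2D6 fraction. New clearance relative to baseline = fm × 0.16 + (1 − fm).
Steady-state concentration ratio = 1 / (new CL fraction), so new CL fraction = 1 / 1.95 = 0.5128.
fm × 0.16 + 1 − fm = 0.5128  ⇒  fm × (0.16 − 1) = −0.4872  ⇒  fm = 0.580.

0.580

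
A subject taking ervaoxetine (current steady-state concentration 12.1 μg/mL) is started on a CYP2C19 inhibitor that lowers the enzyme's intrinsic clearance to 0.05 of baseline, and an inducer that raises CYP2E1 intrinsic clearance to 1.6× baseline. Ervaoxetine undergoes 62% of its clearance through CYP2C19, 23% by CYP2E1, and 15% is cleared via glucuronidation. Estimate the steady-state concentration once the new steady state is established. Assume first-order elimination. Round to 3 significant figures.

22.0 μg/mL

CYP2C19: 0.62 × 0.05 = 0.031
CYP2E1: 0.23 × 1.6 = 0.368
Other: 0.15 (unchanged)
New clearance relative to baseline: 0.031 + 0.368 + 0.15 = 0.549.
Steady-state concentration ∝ 1/CL: new value = 12.1 / 0.549 = 22.0 μg/mL.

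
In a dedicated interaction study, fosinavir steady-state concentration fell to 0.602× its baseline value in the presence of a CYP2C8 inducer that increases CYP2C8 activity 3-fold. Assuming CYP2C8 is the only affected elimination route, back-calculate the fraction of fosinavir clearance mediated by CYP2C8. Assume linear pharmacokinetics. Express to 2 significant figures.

CL'/CL = 1 / 0.602 = 1.661
3·fm + (1 − fm) = 1.661
fm = (1.661 − 1) / (3 − 1) = 0.33

0.33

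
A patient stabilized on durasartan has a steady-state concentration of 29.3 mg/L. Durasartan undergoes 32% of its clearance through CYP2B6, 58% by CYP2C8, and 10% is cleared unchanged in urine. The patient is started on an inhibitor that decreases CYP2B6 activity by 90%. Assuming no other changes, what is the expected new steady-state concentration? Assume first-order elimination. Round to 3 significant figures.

CYP2B6: 0.32 × 0.1 = 0.032
CYP2C8: 0.58 (unchanged)
Other: 0.1 (unchanged)
Relative clearance = 0.032 + 0.58 + 0.1 = 0.712.
New steady-state concentration = baseline ÷ relative clearance = 29.3 / 0.712 = 41.2 mg/L.

41.2 mg/L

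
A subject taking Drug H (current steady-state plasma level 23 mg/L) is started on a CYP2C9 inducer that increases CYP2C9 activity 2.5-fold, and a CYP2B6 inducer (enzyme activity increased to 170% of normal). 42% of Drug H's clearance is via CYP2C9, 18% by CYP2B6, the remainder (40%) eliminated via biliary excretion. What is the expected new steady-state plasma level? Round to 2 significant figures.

The CYP2C9 pathway (42% of clearance) is boosted to 2.5× activity: 0.42 × 2.5 = 1.05.
The CYP2B6 pathway (18% of clearance) rises to 1.7× activity: 0.18 × 1.7 = 0.306.
Non-CYP routes (40%) are unchanged.
New clearance relative to baseline: 1.05 + 0.306 + 0.4 = 1.756.
Dividing the baseline by the relative clearance: 23 / 1.756 = 13 mg/L.

13 mg/L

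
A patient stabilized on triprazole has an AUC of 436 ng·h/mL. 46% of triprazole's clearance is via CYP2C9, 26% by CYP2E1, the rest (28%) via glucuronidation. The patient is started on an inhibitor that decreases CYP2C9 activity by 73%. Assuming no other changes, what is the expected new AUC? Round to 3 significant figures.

The CYP2C9 pathway (46% of clearance) drops to 0.27× activity: 0.46 × 0.27 = 0.1242.
CYP2E1 (26%) and the residual 28% are unaffected.
Relative clearance = 0.1242 + 0.26 + 0.28 = 0.6642.
New AUC = baseline ÷ relative clearance = 436 / 0.6642 = 656 ng·h/mL.

656 ng·h/mL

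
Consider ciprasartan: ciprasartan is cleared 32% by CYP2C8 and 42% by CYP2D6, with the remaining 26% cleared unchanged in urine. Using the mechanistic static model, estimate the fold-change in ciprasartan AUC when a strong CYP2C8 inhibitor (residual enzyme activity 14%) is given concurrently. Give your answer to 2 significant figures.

CYP2C8: 0.32 × 0.14 = 0.0448
CYP2D6: 0.42 (unchanged)
Other: 0.26 (unchanged)
CL_new/CL_old = 0.0448 + 0.42 + 0.26 = 0.7248.
Since AUC ∝ 1/CL, the ratio is 1 / 0.7248 = 1.4.

1.4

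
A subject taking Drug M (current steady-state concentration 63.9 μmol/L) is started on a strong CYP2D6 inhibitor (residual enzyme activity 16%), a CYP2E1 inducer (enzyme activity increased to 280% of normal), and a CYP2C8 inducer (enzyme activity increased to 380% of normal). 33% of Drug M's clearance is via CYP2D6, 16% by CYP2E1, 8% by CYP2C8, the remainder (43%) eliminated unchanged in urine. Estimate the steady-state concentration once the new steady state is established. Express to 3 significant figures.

51.7 μmol/L

The CYP2D6 pathway (33% of clearance) falls to 0.16× activity: 0.33 × 0.16 = 0.0528.
The CYP2E1 pathway (16% of clearance) increases to 2.8× activity: 0.16 × 2.8 = 0.448.
The CYP2C8 pathway (8% of clearance) increases to 3.8× activity: 0.08 × 3.8 = 0.304.
Non-CYP routes (43%) are unchanged.
CL_new/CL_old = 0.0528 + 0.448 + 0.304 + 0.43 = 1.2348.
New steady-state concentration = 63.9 / 1.2348 = 51.7 μmol/L (concentration scales inversely with clearance).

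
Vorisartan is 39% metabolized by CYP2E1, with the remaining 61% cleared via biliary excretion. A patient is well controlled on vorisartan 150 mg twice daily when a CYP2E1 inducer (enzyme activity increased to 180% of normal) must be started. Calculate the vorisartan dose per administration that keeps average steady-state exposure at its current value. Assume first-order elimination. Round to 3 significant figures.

197 mg

The CYP2E1 pathway (39% of clearance) rises to 1.8× activity: 0.39 × 1.8 = 0.702.
The remaining 61% of clearance is unaffected.
CL_new/CL_old = 0.702 + 0.61 = 1.312.
To maintain the same steady-state level, dose must scale with clearance: new dose = 150 × 1.312 = 197 mg.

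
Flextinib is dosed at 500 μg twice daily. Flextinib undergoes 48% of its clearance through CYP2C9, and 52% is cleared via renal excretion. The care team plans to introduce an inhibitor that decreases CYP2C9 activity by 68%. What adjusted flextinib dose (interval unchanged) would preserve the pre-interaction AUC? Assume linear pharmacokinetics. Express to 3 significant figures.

337 μg

The CYP2C9 pathway (48% of clearance) falls to 0.32× activity: 0.48 × 0.32 = 0.1536.
Non-CYP routes (52%) are unchanged.
New clearance relative to baseline: 0.1536 + 0.52 = 0.6736.
Exposure is unchanged when dose changes in proportion to clearance. New dose = 500 μg × 0.6736 = 337 μg.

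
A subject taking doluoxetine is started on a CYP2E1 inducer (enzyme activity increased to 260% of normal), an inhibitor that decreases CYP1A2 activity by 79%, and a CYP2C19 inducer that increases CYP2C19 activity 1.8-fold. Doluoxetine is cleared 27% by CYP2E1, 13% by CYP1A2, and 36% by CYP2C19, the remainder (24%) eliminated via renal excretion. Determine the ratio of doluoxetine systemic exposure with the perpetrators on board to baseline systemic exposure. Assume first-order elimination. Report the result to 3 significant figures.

0.618

The CYP2E1 pathway (27% of clearance) rises to 2.6× activity: 0.27 × 2.6 = 0.702.
The CYP1A2 pathway (13% of clearance) falls to 0.21× activity: 0.13 × 0.21 = 0.0273.
The CYP2C19 pathway (36% of clearance) increases to 1.8× activity: 0.36 × 1.8 = 0.648.
Non-CYP routes (24%) are unchanged.
CL_new/CL_old = 0.702 + 0.0273 + 0.648 + 0.24 = 1.6173.
Systemic exposure ∝ 1/CL: fold-change = 1 / 1.6173 = 0.618.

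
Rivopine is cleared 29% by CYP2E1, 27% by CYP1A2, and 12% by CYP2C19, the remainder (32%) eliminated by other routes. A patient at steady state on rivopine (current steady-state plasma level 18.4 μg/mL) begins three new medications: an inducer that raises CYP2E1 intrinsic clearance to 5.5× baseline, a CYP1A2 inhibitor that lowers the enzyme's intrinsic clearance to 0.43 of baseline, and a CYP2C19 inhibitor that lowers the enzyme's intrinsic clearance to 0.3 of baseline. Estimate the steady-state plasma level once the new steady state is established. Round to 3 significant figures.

The CYP2E1 pathway (29% of clearance) is boosted to 5.5× activity: 0.29 × 5.5 = 1.595.
The CYP1A2 pathway (27% of clearance) drops to 0.43× activity: 0.27 × 0.43 = 0.1161.
The CYP2C19 pathway (12% of clearance) is reduced to 0.3× activity: 0.12 × 0.3 = 0.036.
The remaining 32% of clearance is unaffected.
New clearance relative to baseline: 1.595 + 0.1161 + 0.036 + 0.32 = 2.0671.
New steady-state plasma level = 18.4 / 2.0671 = 8.90 μg/mL (concentration scales inversely with clearance).

8.90 μg/mL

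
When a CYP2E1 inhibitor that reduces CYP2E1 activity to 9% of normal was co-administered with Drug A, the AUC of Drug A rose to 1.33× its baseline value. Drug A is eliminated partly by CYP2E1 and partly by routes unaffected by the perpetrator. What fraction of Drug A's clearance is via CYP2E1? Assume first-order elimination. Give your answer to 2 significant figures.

0.27

Let x = fm,CYP2E1. Because AUC ∝ 1/CL, relative clearance fell to 1/1.33 = 0.7519.
Setting x·0.09 + (1 − x) = 0.7519 and solving: x = (0.7519 − 1)/(0.09 − 1) = 0.27.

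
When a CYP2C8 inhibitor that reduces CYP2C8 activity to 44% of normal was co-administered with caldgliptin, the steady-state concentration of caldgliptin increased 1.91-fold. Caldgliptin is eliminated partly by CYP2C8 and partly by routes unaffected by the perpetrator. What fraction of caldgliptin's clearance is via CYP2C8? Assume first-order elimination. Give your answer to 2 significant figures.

0.85

CL'/CL = 1 / 1.91 = 0.5236
0.44·fm + (1 − fm) = 0.5236
fm = (0.5236 − 1) / (0.44 − 1) = 0.85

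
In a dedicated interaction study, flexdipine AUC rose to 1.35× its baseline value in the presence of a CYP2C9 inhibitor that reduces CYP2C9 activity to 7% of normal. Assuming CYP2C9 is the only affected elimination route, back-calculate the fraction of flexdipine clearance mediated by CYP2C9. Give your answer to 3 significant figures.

Write x for the fraction cleared via CYP2C9. The observed AUC change means clearance fell to 1/1.35 = 0.7407 of baseline.
Only the CYP2C9 route changed, so 0.7407 = x·0.07 + (1 − x), giving x = 0.279.

0.279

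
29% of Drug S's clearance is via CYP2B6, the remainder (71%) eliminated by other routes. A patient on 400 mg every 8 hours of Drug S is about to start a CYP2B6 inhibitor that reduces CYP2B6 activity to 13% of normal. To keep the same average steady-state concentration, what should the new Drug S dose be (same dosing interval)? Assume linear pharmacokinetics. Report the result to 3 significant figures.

The CYP2B6 pathway (29% of clearance) is reduced to 0.13× activity: 0.29 × 0.13 = 0.0377.
Non-CYP routes (71%) are unchanged.
New clearance relative to baseline: 0.0377 + 0.71 = 0.7477.
To maintain the same steady-state level, dose must scale with clearance: new dose = 400 × 0.7477 = 299 mg.

299 mg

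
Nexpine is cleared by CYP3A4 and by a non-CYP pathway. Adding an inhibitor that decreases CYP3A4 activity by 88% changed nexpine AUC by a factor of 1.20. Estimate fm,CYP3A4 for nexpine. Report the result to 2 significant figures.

0.19

Let x = fm,CYP3A4. Because AUC ∝ 1/CL, relative clearance fell to 1/1.20 = 0.8333.
Only the CYP3A4 route changed, so 0.8333 = x·0.12 + (1 − x), giving x = 0.19.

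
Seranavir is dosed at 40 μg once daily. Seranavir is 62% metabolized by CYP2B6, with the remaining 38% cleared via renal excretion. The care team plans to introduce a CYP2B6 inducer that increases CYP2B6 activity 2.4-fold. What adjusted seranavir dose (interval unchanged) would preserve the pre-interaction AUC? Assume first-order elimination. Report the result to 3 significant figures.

74.7 μg

The CYP2B6 pathway (62% of clearance) rises to 2.4× activity: 0.62 × 2.4 = 1.488.
Non-CYP routes (38%) are unchanged.
Relative clearance = 1.488 + 0.38 = 1.868.
To maintain the same steady-state level, dose must scale with clearance: new dose = 40 × 1.868 = 74.7 μg.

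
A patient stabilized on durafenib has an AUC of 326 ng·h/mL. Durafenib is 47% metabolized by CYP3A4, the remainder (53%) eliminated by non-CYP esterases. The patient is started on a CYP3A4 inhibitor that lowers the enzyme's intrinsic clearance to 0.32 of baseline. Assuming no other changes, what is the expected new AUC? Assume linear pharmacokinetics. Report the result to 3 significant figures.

The CYP3A4 pathway (47% of clearance) is reduced to 0.32× activity: 0.47 × 0.32 = 0.1504.
Non-CYP routes (53%) are unchanged.
Relative clearance = 0.1504 + 0.53 = 0.6804.
With dosing unchanged, AUC scales as 1/CL: 326 / 0.6804 = 479 ng·h/mL.

479 ng·h/mL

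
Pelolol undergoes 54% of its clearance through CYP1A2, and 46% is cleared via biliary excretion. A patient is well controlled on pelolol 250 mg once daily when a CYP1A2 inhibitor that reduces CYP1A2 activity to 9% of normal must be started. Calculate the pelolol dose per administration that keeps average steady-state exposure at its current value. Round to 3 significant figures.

CYP1A2: 0.54 × 0.09 = 0.0486
Other: 0.46 (unchanged)
Relative clearance = 0.0486 + 0.46 = 0.5086.
Css,avg = (dose rate)/CL, so holding Css fixed requires dose ∝ CL: 250 × 0.5086 = 127 mg.

127 mg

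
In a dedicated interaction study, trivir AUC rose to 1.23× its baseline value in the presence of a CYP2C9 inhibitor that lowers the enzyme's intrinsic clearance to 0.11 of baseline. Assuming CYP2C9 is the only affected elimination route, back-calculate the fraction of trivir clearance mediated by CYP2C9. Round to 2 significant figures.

CL'/CL = 1 / 1.23 = 0.813
0.11·fm + (1 − fm) = 0.813
fm = (0.813 − 1) / (0.11 − 1) = 0.21

0.21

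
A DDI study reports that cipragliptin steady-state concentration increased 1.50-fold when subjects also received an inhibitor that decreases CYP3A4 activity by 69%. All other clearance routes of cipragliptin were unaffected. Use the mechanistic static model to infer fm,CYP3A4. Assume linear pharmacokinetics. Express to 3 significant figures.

0.483

CL'/CL = 1 / 1.50 = 0.6667
0.31·fm + (1 − fm) = 0.6667
fm = (0.6667 − 1) / (0.31 − 1) = 0.483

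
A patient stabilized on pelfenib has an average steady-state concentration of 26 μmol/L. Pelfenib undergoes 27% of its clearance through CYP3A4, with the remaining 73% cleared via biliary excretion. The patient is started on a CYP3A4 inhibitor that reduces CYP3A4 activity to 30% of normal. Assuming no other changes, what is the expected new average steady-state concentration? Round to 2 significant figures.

32 μmol/L

The CYP3A4 pathway (27% of clearance) is reduced to 0.3× activity: 0.27 × 0.3 = 0.081.
Non-CYP routes (73%) are unchanged.
New clearance relative to baseline: 0.081 + 0.73 = 0.811.
Average steady-state concentration ∝ 1/CL, so new value = 26 / 0.811 = 32 μmol/L.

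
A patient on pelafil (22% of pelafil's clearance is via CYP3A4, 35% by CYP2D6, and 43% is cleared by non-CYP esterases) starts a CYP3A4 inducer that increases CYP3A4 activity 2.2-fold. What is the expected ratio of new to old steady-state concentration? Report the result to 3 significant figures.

0.791

The CYP3A4 pathway (22% of clearance) is boosted to 2.2× activity: 0.22 × 2.2 = 0.484.
CYP2D6 (35%) and the residual 43% are unaffected.
New clearance relative to baseline: 0.484 + 0.35 + 0.43 = 1.264.
Steady-state concentration is inversely proportional to clearance, so the fold-change is 1 / 1.264 = 0.791.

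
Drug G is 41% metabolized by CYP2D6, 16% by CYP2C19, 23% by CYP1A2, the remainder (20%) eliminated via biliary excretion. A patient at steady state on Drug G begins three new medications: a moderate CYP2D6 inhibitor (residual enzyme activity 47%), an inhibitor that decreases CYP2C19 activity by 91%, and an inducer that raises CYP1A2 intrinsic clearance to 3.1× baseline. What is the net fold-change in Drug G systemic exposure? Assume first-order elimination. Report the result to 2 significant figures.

0.89

The CYP2D6 pathway (41% of clearance) is reduced to 0.47× activity: 0.41 × 0.47 = 0.1927.
The CYP2C19 pathway (16% of clearance) is reduced to 0.09× activity: 0.16 × 0.09 = 0.0144.
The CYP1A2 pathway (23% of clearance) rises to 3.1× activity: 0.23 × 3.1 = 0.713.
The remaining 20% of clearance is unaffected.
New clearance relative to baseline: 0.1927 + 0.0144 + 0.713 + 0.2 = 1.1201.
Systemic exposure ∝ 1/CL: fold-change = 1 / 1.1201 = 0.89.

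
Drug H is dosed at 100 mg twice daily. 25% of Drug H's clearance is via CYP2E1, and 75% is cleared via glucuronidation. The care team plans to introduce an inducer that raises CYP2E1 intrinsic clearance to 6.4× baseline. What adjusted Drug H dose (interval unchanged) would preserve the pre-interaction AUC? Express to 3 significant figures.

235 mg

The CYP2E1 pathway (25% of clearance) rises to 6.4× activity: 0.25 × 6.4 = 1.6.
The remaining 75% of clearance is unaffected.
New clearance relative to baseline: 1.6 + 0.75 = 2.35.
To maintain the same steady-state level, dose must scale with clearance: new dose = 100 × 2.35 = 235 mg.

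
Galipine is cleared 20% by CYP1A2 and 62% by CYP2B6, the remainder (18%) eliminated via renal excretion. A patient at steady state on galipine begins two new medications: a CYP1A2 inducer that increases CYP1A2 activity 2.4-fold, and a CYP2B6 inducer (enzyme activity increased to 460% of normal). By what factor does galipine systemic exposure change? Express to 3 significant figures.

0.285

The CYP1A2 pathway (20% of clearance) increases to 2.4× activity: 0.2 × 2.4 = 0.48.
The CYP2B6 pathway (62% of clearance) increases to 4.6× activity: 0.62 × 4.6 = 2.852.
Non-CYP routes (18%) are unchanged.
CL_new/CL_old = 0.48 + 2.852 + 0.18 = 3.512.
Net systemic exposure ratio = 1 / 3.512 = 0.285.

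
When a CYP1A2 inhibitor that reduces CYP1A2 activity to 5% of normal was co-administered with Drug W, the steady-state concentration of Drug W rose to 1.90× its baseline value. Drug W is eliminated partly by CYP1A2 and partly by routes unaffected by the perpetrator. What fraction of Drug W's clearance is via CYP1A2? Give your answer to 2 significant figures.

Call the CYP1A2 fraction fm. After the interaction, CL_new/CL_old = fm × 0.05 + (1 − fm).
Steady-state concentration ratio = 1 / (new CL fraction), so new CL fraction = 1 / 1.90 = 0.5263.
fm × 0.05 + 1 − fm = 0.5263  ⇒  fm × (0.05 − 1) = −0.4737  ⇒  fm = 0.50.

0.50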